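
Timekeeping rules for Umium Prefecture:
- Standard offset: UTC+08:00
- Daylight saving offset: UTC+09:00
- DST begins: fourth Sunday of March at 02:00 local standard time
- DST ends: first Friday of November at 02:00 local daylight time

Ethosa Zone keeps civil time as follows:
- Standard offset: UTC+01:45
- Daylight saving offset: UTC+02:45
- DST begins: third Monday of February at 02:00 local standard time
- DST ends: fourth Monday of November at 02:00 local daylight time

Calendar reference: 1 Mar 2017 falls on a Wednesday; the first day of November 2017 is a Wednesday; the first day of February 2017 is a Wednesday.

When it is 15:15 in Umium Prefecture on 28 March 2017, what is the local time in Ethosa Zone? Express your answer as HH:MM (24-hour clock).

1 March 2017 is a Wednesday, so the first Sunday is March 5 and the fourth is March 26.
1 November 2017 is a Wednesday, so the first Friday is November 3.
Daylight saving runs 26 March – 3 November; 28 March 2017 is inside that window, so Umium Prefecture is at UTC+09:00.
15:15 Umium Prefecture − 9h = 06:15 UTC.
1 February 2017 is a Wednesday, so the first Monday is February 6 and the third is February 20.
1 November 2017 is a Wednesday, so the first Monday is November 6 and the fourth is November 27.
At the standard offset (UTC+01:45), 06:15 UTC + 1h45m = 08:00 Ethosa Zone standard time.
The standard-time date in Ethosa Zone, 28 March 2017, falls between 20 February and 27 November, so daylight saving is in effect and Ethosa Zone is at UTC+02:45.
06:15 UTC + 2h45m = 09:00 Ethosa Zone.

09:00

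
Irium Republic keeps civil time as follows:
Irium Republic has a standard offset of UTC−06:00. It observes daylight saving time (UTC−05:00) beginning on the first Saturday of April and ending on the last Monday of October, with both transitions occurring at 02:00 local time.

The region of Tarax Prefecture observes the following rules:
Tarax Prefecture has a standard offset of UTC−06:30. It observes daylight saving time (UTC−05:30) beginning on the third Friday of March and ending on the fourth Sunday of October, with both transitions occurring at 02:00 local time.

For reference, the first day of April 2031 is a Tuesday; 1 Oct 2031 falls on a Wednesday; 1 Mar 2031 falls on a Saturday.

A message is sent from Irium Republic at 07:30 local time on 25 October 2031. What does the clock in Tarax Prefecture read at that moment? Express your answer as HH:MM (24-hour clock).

07:00

1 April 2031 is a Tuesday, so the first Saturday is April 5.
1 October 2031 is a Wednesday, so Mondays fall on 6, 13, 20, 27; the last is October 27.
25 October 2031 falls between 5 April and 27 October, so daylight saving is in effect and Irium Republic is at UTC−05:00.
07:30 Irium Republic + 5h = 12:30 UTC.
1 March 2031 is a Saturday, so the first Friday is March 7 and the third is March 21.
1 October 2031 is a Wednesday, so the first Sunday is October 5 and the fourth is October 26.
At the standard offset (UTC−06:30), 12:30 UTC − 6h30m = 06:00 Tarax Prefecture standard time.
The standard-time date in Tarax Prefecture, 25 October 2031, lies within the daylight-saving period (21 March – 26 October), so Tarax Prefecture is on daylight time, UTC−05:30.
12:30 UTC − 5h30m = 07:00 Tarax Prefecture.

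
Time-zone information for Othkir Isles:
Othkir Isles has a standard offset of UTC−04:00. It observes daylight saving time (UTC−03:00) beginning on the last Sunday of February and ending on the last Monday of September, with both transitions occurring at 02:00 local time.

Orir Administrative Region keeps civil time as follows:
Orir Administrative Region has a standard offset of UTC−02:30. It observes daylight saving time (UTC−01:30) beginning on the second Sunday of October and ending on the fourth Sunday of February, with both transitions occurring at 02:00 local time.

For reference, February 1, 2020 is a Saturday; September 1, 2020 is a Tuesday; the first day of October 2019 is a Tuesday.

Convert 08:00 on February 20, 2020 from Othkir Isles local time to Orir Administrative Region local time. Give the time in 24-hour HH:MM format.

1 February 2020 is a Saturday, so Sundays fall on 2, 9, 16, 23; the last is February 23.
1 September 2020 is a Tuesday, so Mondays fall on 7, 14, 21, 28; the last is September 28.
February 20, 2020 does not fall between 23 February and 28 September, so daylight saving is not in effect and Othkir Isles is at UTC−04:00.
08:00 Othkir Isles + 4h = 12:00 UTC.
1 October 2019 is a Tuesday, so the first Sunday is October 6 and the second is October 13.
1 February 2020 is a Saturday, so the first Sunday is February 2 and the fourth is February 23.
At the standard offset (UTC−02:30), 12:00 UTC − 2h30m = 09:30 Orir Administrative Region standard time.
The standard-time date in Orir Administrative Region, February 20, 2020, falls between 13 October 2019 and 23 February 2020, so daylight saving is in effect and Orir Administrative Region is at UTC−01:30.
12:00 UTC − 1h30m = 10:30 Orir Administrative Region.

10:30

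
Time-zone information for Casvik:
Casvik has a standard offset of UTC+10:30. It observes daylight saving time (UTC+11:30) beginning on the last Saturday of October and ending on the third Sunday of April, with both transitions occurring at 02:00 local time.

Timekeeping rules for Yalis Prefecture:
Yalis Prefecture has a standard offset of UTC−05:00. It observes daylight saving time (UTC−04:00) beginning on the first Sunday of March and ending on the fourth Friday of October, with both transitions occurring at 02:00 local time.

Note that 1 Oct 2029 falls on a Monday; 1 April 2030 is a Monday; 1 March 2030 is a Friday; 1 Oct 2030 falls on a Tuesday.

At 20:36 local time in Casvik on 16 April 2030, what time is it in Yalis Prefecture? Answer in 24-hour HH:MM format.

05:06

1 October 2029 is a Monday, so Saturdays fall on 6, 13, 20, 27; the last is October 27.
1 April 2030 is a Monday, so the first Sunday is April 7 and the third is April 21.
16 April 2030 falls between 27 October 2029 and 21 April 2030, so daylight saving is in effect and Casvik is at UTC+11:30.
20:36 Casvik − 11h30m = 09:06 UTC.
1 March 2030 is a Friday, so the first Sunday is March 3.
1 October 2030 is a Tuesday, so the first Friday is October 4 and the fourth is October 25.
At the standard offset (UTC−05:00), 09:06 UTC − 5h = 04:06 Yalis Prefecture standard time.
The standard-time date in Yalis Prefecture, 16 April 2030, falls between 3 March and 25 October, so daylight saving is in effect and Yalis Prefecture is at UTC−04:00.
09:06 UTC − 4h = 05:06 Yalis Prefecture.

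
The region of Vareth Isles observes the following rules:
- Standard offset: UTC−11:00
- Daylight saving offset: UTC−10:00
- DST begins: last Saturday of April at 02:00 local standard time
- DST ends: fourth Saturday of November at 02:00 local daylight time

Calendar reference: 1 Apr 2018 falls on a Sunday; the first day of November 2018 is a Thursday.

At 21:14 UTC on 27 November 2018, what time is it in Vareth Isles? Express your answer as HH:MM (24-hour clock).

1 April 2018 is a Sunday, so Saturdays fall on 7, 14, 21, 28; the last is April 28.
1 November 2018 is a Thursday, so the first Saturday is November 3 and the fourth is November 24.
At the standard offset (UTC−11:00), 21:14 UTC − 11h = 10:14 Vareth Isles standard time.
The standard-time date in Vareth Isles, 27 November 2018, does not fall between 28 April and 24 November, so daylight saving is not in effect and Vareth Isles is at UTC−11:00.
21:14 UTC − 11h = 10:14 local.

10:14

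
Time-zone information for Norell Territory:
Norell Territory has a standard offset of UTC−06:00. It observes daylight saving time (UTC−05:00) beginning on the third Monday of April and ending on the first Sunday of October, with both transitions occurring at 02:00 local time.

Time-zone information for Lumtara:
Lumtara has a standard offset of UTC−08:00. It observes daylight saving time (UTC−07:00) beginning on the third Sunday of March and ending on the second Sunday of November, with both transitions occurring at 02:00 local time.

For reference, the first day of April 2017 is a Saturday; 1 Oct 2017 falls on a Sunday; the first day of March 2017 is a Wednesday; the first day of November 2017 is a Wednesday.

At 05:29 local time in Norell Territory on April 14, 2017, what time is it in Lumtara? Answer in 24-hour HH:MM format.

04:29

1 April 2017 is a Saturday, so the first Monday is April 3 and the third is April 17.
1 October 2017 is a Sunday, so the first Sunday is October 1.
April 14, 2017 is outside the daylight-saving period (17 April – 1 October), so Norell Territory is on standard time, UTC−06:00.
05:29 Norell Territory + 6h = 11:29 UTC.
1 March 2017 is a Wednesday, so the first Sunday is March 5 and the third is March 19.
1 November 2017 is a Wednesday, so the first Sunday is November 5 and the second is November 12.
At the standard offset (UTC−08:00), 11:29 UTC − 8h = 03:29 Lumtara standard time.
Daylight saving runs 19 March – 12 November; the standard-time date in Lumtara, April 14, 2017, is inside that window, so Lumtara is at UTC−07:00.
11:29 UTC − 7h = 04:29 Lumtara.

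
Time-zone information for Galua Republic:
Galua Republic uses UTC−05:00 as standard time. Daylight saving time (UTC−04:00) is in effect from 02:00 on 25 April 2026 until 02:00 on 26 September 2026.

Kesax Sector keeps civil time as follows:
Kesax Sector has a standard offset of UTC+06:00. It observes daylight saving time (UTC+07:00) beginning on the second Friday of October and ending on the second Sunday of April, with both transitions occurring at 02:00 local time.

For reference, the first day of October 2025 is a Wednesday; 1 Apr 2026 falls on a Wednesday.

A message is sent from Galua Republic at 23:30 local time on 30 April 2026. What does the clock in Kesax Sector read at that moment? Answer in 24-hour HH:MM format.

30 April 2026 falls between 25 April and 26 September, so daylight saving is in effect and Galua Republic is at UTC−04:00.
23:30 Galua Republic + 4h = 03:30 UTC (rolling into the next day, 1 May 2026).
1 October 2025 is a Wednesday, so the first Friday is October 3 and the second is October 10.
1 April 2026 is a Wednesday, so the first Sunday is April 5 and the second is April 12.
At the standard offset (UTC+06:00), 03:30 UTC + 6h = 09:30 Kesax Sector standard time.
The standard-time date in Kesax Sector, 1 May 2026, does not fall between 10 October 2025 and 12 April 2026, so daylight saving is not in effect and Kesax Sector is at UTC+06:00.
03:30 UTC + 6h = 09:30 Kesax Sector.

09:30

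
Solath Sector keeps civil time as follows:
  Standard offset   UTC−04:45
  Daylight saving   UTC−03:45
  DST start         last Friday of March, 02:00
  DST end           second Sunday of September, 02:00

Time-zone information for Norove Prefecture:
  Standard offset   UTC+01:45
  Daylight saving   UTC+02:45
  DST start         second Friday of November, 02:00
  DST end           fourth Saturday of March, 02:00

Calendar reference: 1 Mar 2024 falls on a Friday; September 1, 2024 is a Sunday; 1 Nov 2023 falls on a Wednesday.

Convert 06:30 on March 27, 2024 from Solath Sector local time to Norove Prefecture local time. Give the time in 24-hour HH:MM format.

13:00

1 March 2024 is a Friday, so Fridays fall on 1, 8, 15, 22, 29; the last is March 29.
1 September 2024 is a Sunday, so the first Sunday is September 1 and the second is September 8.
Daylight saving runs 29 March – 8 September; March 27, 2024 is outside that window, so Solath Sector is on standard time at UTC−04:45.
06:30 Solath Sector + 4h45m = 11:15 UTC.
1 November 2023 is a Wednesday, so the first Friday is November 3 and the second is November 10.
1 March 2024 is a Friday, so the first Saturday is March 2 and the fourth is March 23.
At the standard offset (UTC+01:45), 11:15 UTC + 1h45m = 13:00 Norove Prefecture standard time.
The standard-time date in Norove Prefecture, March 27, 2024, does not fall between 10 November 2023 and 23 March 2024, so daylight saving is not in effect and Norove Prefecture is at UTC+01:45.
11:15 UTC + 1h45m = 13:00 Norove Prefecture.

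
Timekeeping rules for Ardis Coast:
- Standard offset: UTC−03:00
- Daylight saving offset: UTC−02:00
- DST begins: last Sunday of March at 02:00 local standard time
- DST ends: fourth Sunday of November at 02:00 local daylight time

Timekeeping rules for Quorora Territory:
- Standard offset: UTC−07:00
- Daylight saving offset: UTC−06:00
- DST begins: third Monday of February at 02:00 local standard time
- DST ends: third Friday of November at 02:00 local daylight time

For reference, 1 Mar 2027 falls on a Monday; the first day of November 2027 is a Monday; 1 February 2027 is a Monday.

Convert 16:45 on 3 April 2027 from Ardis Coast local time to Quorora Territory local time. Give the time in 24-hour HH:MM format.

1 March 2027 is a Monday, so Sundays fall on 7, 14, 21, 28; the last is March 28.
1 November 2027 is a Monday, so the first Sunday is November 7 and the fourth is November 28.
3 April 2027 lies within the daylight-saving period (28 March – 28 November), so Ardis Coast is on daylight time, UTC−02:00.
16:45 Ardis Coast + 2h = 18:45 UTC.
1 February 2027 is a Monday, so the first Monday is February 1 and the third is February 15.
1 November 2027 is a Monday, so the first Friday is November 5 and the third is November 19.
At the standard offset (UTC−07:00), 18:45 UTC − 7h = 11:45 Quorora Territory standard time.
Daylight saving runs 15 February – 19 November; the standard-time date in Quorora Territory, 3 April 2027, is inside that window, so Quorora Territory is at UTC−06:00.
18:45 UTC − 6h = 12:45 Quorora Territory.

12:45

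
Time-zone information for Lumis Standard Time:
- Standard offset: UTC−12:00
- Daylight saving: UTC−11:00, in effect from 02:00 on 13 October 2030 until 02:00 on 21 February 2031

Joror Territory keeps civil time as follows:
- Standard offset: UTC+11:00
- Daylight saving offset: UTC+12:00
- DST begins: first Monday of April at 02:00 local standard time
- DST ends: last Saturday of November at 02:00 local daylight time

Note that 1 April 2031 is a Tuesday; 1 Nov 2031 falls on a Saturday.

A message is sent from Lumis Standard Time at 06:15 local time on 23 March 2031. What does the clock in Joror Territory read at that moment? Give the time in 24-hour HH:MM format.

05:15

23 March 2031 does not fall between 13 October 2030 and 21 February 2031, so daylight saving is not in effect and Lumis Standard Time is at UTC−12:00.
06:15 Lumis Standard Time + 12h = 18:15 UTC.
1 April 2031 is a Tuesday, so the first Monday is April 7.
1 November 2031 is a Saturday, so Saturdays fall on 1, 8, 15, 22, 29; the last is November 29.
At the standard offset (UTC+11:00), 18:15 UTC + 11h = 05:15 Joror Territory standard time (rolling into the next day, 24 March 2031).
Daylight saving runs 7 April – 29 November; the standard-time date in Joror Territory, 24 March 2031, is outside that window, so Joror Territory is on standard time at UTC+11:00.
18:15 UTC + 11h = 05:15 Joror Territory (rolling into the next day, 24 March 2031).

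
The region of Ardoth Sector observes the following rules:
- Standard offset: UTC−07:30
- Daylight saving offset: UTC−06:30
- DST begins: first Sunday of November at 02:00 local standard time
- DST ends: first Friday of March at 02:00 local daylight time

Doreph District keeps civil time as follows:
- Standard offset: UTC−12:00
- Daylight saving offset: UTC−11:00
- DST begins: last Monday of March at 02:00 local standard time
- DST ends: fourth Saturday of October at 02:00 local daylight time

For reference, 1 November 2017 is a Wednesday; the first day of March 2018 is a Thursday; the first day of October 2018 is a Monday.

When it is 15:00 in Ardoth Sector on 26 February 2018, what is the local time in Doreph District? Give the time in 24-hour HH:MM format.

1 November 2017 is a Wednesday, so the first Sunday is November 5.
1 March 2018 is a Thursday, so the first Friday is March 2.
26 February 2018 falls between 5 November 2017 and 2 March 2018, so daylight saving is in effect and Ardoth Sector is at UTC−06:30.
15:00 Ardoth Sector + 6h30m = 21:30 UTC.
1 March 2018 is a Thursday, so Mondays fall on 5, 12, 19, 26; the last is March 26.
1 October 2018 is a Monday, so the first Saturday is October 6 and the fourth is October 27.
At the standard offset (UTC−12:00), 21:30 UTC − 12h = 09:30 Doreph District standard time.
The standard-time date in Doreph District, 26 February 2018, does not fall between 26 March and 27 October, so daylight saving is not in effect and Doreph District is at UTC−12:00.
21:30 UTC − 12h = 09:30 Doreph District.

09:30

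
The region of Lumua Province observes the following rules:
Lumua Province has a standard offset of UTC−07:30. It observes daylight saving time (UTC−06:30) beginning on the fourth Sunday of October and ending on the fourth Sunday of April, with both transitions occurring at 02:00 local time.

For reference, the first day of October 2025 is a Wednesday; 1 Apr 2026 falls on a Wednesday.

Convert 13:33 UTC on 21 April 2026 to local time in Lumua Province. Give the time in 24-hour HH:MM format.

1 October 2025 is a Wednesday, so the first Sunday is October 5 and the fourth is October 26.
1 April 2026 is a Wednesday, so the first Sunday is April 5 and the fourth is April 26.
At the standard offset (UTC−07:30), 13:33 UTC − 7h30m = 06:03 Lumua Province standard time.
Daylight saving runs 26 October 2025 – 26 April 2026; the standard-time date in Lumua Province, 21 April 2026, is inside that window, so Lumua Province is at UTC−06:30.
13:33 UTC − 6h30m = 07:03 local.

07:03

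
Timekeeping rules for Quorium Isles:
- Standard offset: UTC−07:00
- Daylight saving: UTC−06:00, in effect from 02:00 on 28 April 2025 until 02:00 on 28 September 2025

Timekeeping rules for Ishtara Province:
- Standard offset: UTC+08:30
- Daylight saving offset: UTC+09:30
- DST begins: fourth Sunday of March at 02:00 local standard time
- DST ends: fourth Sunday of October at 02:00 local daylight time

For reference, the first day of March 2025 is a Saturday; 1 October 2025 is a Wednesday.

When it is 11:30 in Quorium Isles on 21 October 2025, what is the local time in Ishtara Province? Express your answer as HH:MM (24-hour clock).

04:00

21 October 2025 does not fall between 28 April and 28 September, so daylight saving is not in effect and Quorium Isles is at UTC−07:00.
11:30 Quorium Isles + 7h = 18:30 UTC.
1 March 2025 is a Saturday, so the first Sunday is March 2 and the fourth is March 23.
1 October 2025 is a Wednesday, so the first Sunday is October 5 and the fourth is October 26.
At the standard offset (UTC+08:30), 18:30 UTC + 8h30m = 03:00 Ishtara Province standard time (rolling into the next day, 22 October 2025).
The standard-time date in Ishtara Province, 22 October 2025, lies within the daylight-saving period (23 March – 26 October), so Ishtara Province is on daylight time, UTC+09:30.
18:30 UTC + 9h30m = 04:00 Ishtara Province (rolling into the next day, 22 October 2025).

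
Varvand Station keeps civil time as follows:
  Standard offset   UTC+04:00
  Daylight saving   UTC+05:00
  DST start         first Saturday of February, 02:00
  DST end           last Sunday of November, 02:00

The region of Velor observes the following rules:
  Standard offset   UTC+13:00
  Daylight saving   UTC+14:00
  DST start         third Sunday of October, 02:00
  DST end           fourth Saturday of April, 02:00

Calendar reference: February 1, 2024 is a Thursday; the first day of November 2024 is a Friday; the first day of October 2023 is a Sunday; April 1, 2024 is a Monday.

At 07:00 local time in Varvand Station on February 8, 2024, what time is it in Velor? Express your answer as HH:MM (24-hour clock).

1 February 2024 is a Thursday, so the first Saturday is February 3.
1 November 2024 is a Friday, so Sundays fall on 3, 10, 17, 24; the last is November 24.
Daylight saving runs 3 February – 24 November; February 8, 2024 is inside that window, so Varvand Station is at UTC+05:00.
07:00 Varvand Station − 5h = 02:00 UTC.
1 October 2023 is a Sunday, so the first Sunday is October 1 and the third is October 15.
1 April 2024 is a Monday, so the first Saturday is April 6 and the fourth is April 27.
At the standard offset (UTC+13:00), 02:00 UTC + 13h = 15:00 Velor standard time.
The standard-time date in Velor, February 8, 2024, falls between 15 October 2023 and 27 April 2024, so daylight saving is in effect and Velor is at UTC+14:00.
02:00 UTC + 14h = 16:00 Velor.

16:00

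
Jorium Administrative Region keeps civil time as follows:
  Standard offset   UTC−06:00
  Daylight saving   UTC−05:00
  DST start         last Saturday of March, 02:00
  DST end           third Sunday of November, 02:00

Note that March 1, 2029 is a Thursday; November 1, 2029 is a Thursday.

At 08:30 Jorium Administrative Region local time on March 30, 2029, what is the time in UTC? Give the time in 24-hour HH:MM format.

14:30

1 March 2029 is a Thursday, so Saturdays fall on 3, 10, 17, 24, 31; the last is March 31.
1 November 2029 is a Thursday, so the first Sunday is November 4 and the third is November 18.
Daylight saving runs 31 March – 18 November; March 30, 2029 is outside that window, so Jorium Administrative Region is on standard time at UTC−06:00.
08:30 local + 6h = 14:30 UTC.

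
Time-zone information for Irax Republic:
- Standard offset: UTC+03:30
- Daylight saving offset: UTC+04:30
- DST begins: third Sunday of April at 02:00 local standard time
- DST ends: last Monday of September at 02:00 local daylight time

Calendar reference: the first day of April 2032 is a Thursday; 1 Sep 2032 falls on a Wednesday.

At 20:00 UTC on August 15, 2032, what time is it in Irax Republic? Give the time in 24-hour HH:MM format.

1 April 2032 is a Thursday, so the first Sunday is April 4 and the third is April 18.
1 September 2032 is a Wednesday, so Mondays fall on 6, 13, 20, 27; the last is September 27.
At the standard offset (UTC+03:30), 20:00 UTC + 3h30m = 23:30 Irax Republic standard time.
Daylight saving runs 18 April – 27 September; the standard-time date in Irax Republic, August 15, 2032, is inside that window, so Irax Republic is at UTC+04:30.
20:00 UTC + 4h30m = 00:30 local (rolling into the next day, 16 August 2032).

00:30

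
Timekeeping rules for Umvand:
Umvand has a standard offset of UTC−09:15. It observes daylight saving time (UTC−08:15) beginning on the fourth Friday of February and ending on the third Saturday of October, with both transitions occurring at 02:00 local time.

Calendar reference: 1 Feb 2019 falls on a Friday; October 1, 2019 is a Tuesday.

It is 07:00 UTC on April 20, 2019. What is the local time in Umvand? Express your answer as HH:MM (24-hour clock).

1 February 2019 is a Friday, so the first Friday is February 1 and the fourth is February 22.
1 October 2019 is a Tuesday, so the first Saturday is October 5 and the third is October 19.
At the standard offset (UTC−09:15), 07:00 UTC − 9h15m = 21:45 Umvand standard time (rolling into the previous day, 19 April 2019).
Daylight saving runs 22 February – 19 October; the standard-time date in Umvand, April 19, 2019, is inside that window, so Umvand is at UTC−08:15.
07:00 UTC − 8h15m = 22:45 local (rolling into the previous day, 19 April 2019).

22:45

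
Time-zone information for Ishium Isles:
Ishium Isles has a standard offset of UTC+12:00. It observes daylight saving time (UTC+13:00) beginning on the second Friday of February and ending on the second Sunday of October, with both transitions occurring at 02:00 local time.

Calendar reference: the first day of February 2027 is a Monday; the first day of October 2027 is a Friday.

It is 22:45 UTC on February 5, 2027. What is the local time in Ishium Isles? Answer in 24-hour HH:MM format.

1 February 2027 is a Monday, so the first Friday is February 5 and the second is February 12.
1 October 2027 is a Friday, so the first Sunday is October 3 and the second is October 10.
At the standard offset (UTC+12:00), 22:45 UTC + 12h = 10:45 Ishium Isles standard time (rolling into the next day, 6 February 2027).
Daylight saving runs 12 February – 10 October; the standard-time date in Ishium Isles, February 6, 2027, is outside that window, so Ishium Isles is on standard time at UTC+12:00.
22:45 UTC + 12h = 10:45 local (rolling into the next day, 6 February 2027).

10:45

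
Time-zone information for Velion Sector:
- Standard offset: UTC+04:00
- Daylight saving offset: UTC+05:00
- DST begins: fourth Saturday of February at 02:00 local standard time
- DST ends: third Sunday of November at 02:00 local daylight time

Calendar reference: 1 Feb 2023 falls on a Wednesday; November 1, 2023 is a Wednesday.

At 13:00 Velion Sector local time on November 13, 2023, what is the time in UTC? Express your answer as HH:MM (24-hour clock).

08:00

1 February 2023 is a Wednesday, so the first Saturday is February 4 and the fourth is February 25.
1 November 2023 is a Wednesday, so the first Sunday is November 5 and the third is November 19.
Daylight saving runs 25 February – 19 November; November 13, 2023 is inside that window, so Velion Sector is at UTC+05:00.
13:00 local − 5h = 08:00 UTC.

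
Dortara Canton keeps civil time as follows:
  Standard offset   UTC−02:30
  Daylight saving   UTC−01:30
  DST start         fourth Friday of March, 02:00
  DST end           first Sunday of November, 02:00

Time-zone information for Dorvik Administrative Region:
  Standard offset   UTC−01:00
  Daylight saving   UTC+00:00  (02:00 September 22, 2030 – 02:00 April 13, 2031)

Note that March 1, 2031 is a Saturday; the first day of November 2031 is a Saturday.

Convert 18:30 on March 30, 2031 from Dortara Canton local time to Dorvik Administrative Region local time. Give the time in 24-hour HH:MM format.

1 March 2031 is a Saturday, so the first Friday is March 7 and the fourth is March 28.
1 November 2031 is a Saturday, so the first Sunday is November 2.
March 30, 2031 falls between 28 March and 2 November, so daylight saving is in effect and Dortara Canton is at UTC−01:30.
18:30 Dortara Canton + 1h30m = 20:00 UTC.
At the standard offset (UTC−01:00), 20:00 UTC − 1h = 19:00 Dorvik Administrative Region standard time.
Daylight saving runs 22 September 2030 – 13 April 2031; the standard-time date in Dorvik Administrative Region, March 30, 2031, is inside that window, so Dorvik Administrative Region is at UTC+00:00.
20:00 UTC + 0h = 20:00 Dorvik Administrative Region.

20:00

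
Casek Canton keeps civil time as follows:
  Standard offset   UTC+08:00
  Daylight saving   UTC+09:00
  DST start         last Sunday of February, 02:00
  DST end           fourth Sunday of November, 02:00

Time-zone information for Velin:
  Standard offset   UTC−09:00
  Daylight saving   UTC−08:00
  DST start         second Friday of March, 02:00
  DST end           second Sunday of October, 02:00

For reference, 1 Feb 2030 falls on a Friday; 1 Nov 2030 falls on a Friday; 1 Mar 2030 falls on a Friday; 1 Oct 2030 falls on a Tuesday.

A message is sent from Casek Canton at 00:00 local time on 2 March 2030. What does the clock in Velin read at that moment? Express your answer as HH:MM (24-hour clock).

1 February 2030 is a Friday, so Sundays fall on 3, 10, 17, 24; the last is February 24.
1 November 2030 is a Friday, so the first Sunday is November 3 and the fourth is November 24.
2 March 2030 lies within the daylight-saving period (24 February – 24 November), so Casek Canton is on daylight time, UTC+09:00.
00:00 Casek Canton − 9h = 15:00 UTC (rolling into the previous day, 1 March 2030).
1 March 2030 is a Friday, so the first Friday is March 1 and the second is March 8.
1 October 2030 is a Tuesday, so the first Sunday is October 6 and the second is October 13.
At the standard offset (UTC−09:00), 15:00 UTC − 9h = 06:00 Velin standard time.
The standard-time date in Velin, 1 March 2030, is outside the daylight-saving period (8 March – 13 October), so Velin is on standard time, UTC−09:00.
15:00 UTC − 9h = 06:00 Velin.

06:00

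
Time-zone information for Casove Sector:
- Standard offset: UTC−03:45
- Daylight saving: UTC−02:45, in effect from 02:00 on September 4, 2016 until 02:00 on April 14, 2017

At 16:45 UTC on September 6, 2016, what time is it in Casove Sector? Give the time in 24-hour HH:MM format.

14:00

At the standard offset (UTC−03:45), 16:45 UTC − 3h45m = 13:00 Casove Sector standard time.
The standard-time date in Casove Sector, September 6, 2016, falls between 4 September 2016 and 14 April 2017, so daylight saving is in effect and Casove Sector is at UTC−02:45.
16:45 UTC − 2h45m = 14:00 local.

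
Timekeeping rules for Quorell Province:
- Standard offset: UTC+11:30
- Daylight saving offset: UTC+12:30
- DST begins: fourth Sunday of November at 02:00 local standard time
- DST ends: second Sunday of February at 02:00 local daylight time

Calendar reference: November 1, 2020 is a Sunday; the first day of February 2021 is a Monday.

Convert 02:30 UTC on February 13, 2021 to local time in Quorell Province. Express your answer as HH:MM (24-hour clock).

15:00

1 November 2020 is a Sunday, so the first Sunday is November 1 and the fourth is November 22.
1 February 2021 is a Monday, so the first Sunday is February 7 and the second is February 14.
At the standard offset (UTC+11:30), 02:30 UTC + 11h30m = 14:00 Quorell Province standard time.
The standard-time date in Quorell Province, February 13, 2021, lies within the daylight-saving period (22 November 2020 – 14 February 2021), so Quorell Province is on daylight time, UTC+12:30.
02:30 UTC + 12h30m = 15:00 local.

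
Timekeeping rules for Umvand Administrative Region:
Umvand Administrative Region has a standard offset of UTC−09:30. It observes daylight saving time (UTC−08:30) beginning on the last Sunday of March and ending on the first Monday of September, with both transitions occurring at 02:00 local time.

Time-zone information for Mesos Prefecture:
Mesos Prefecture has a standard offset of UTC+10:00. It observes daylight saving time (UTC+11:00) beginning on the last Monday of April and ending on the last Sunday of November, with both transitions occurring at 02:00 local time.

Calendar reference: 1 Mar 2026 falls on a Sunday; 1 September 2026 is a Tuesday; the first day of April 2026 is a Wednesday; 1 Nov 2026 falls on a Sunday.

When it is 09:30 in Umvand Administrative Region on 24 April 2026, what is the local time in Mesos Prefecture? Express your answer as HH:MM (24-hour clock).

04:00

1 March 2026 is a Sunday, so Sundays fall on 1, 8, 15, 22, 29; the last is March 29.
1 September 2026 is a Tuesday, so the first Monday is September 7.
24 April 2026 falls between 29 March and 7 September, so daylight saving is in effect and Umvand Administrative Region is at UTC−08:30.
09:30 Umvand Administrative Region + 8h30m = 18:00 UTC.
1 April 2026 is a Wednesday, so Mondays fall on 6, 13, 20, 27; the last is April 27.
1 November 2026 is a Sunday, so Sundays fall on 1, 8, 15, 22, 29; the last is November 29.
At the standard offset (UTC+10:00), 18:00 UTC + 10h = 04:00 Mesos Prefecture standard time (rolling into the next day, 25 April 2026).
The standard-time date in Mesos Prefecture, 25 April 2026, does not fall between 27 April and 29 November, so daylight saving is not in effect and Mesos Prefecture is at UTC+10:00.
18:00 UTC + 10h = 04:00 Mesos Prefecture (rolling into the next day, 25 April 2026).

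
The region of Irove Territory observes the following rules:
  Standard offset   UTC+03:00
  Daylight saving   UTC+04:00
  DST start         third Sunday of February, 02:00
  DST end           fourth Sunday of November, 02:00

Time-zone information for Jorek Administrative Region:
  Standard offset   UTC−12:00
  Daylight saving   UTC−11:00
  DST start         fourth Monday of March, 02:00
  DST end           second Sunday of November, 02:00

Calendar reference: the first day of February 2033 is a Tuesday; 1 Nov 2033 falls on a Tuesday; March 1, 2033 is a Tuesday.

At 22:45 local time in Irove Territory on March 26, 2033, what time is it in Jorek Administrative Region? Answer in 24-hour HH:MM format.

1 February 2033 is a Tuesday, so the first Sunday is February 6 and the third is February 20.
1 November 2033 is a Tuesday, so the first Sunday is November 6 and the fourth is November 27.
March 26, 2033 lies within the daylight-saving period (20 February – 27 November), so Irove Territory is on daylight time, UTC+04:00.
22:45 Irove Territory − 4h = 18:45 UTC.
1 March 2033 is a Tuesday, so the first Monday is March 7 and the fourth is March 28.
1 November 2033 is a Tuesday, so the first Sunday is November 6 and the second is November 13.
At the standard offset (UTC−12:00), 18:45 UTC − 12h = 06:45 Jorek Administrative Region standard time.
The standard-time date in Jorek Administrative Region, March 26, 2033, does not fall between 28 March and 13 November, so daylight saving is not in effect and Jorek Administrative Region is at UTC−12:00.
18:45 UTC − 12h = 06:45 Jorek Administrative Region.

06:45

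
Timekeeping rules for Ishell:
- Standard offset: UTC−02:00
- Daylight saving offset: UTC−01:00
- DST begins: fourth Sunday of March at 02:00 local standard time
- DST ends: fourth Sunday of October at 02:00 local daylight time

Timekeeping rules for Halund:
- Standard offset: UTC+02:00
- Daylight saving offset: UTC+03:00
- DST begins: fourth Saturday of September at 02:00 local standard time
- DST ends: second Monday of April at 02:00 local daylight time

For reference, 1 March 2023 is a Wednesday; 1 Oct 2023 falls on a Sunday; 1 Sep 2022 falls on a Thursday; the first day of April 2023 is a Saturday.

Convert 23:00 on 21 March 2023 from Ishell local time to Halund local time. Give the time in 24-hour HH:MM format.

1 March 2023 is a Wednesday, so the first Sunday is March 5 and the fourth is March 26.
1 October 2023 is a Sunday, so the first Sunday is October 1 and the fourth is October 22.
21 March 2023 is outside the daylight-saving period (26 March – 22 October), so Ishell is on standard time, UTC−02:00.
23:00 Ishell + 2h = 01:00 UTC (rolling into the next day, 22 March 2023).
1 September 2022 is a Thursday, so the first Saturday is September 3 and the fourth is September 24.
1 April 2023 is a Saturday, so the first Monday is April 3 and the second is April 10.
At the standard offset (UTC+02:00), 01:00 UTC + 2h = 03:00 Halund standard time.
The standard-time date in Halund, 22 March 2023, lies within the daylight-saving period (24 September 2022 – 10 April 2023), so Halund is on daylight time, UTC+03:00.
01:00 UTC + 3h = 04:00 Halund.

04:00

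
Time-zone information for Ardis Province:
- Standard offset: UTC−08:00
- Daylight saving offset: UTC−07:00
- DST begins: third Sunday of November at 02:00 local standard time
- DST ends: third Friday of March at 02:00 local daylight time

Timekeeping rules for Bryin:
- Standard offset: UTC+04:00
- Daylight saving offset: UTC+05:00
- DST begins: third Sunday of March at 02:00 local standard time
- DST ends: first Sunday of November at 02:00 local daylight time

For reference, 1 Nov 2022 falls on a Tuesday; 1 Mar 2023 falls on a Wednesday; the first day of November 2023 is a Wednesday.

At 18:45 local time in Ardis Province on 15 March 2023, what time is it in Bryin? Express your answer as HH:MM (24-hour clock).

05:45

1 November 2022 is a Tuesday, so the first Sunday is November 6 and the third is November 20.
1 March 2023 is a Wednesday, so the first Friday is March 3 and the third is March 17.
15 March 2023 falls between 20 November 2022 and 17 March 2023, so daylight saving is in effect and Ardis Province is at UTC−07:00.
18:45 Ardis Province + 7h = 01:45 UTC (rolling into the next day, 16 March 2023).
1 March 2023 is a Wednesday, so the first Sunday is March 5 and the third is March 19.
1 November 2023 is a Wednesday, so the first Sunday is November 5.
At the standard offset (UTC+04:00), 01:45 UTC + 4h = 05:45 Bryin standard time.
The standard-time date in Bryin, 16 March 2023, is outside the daylight-saving period (19 March – 5 November), so Bryin is on standard time, UTC+04:00.
01:45 UTC + 4h = 05:45 Bryin.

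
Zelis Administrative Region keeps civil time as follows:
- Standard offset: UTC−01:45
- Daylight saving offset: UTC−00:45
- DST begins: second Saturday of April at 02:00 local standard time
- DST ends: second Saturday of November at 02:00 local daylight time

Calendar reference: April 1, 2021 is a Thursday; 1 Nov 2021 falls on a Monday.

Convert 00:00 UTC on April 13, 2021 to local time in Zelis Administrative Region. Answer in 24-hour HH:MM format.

23:15

1 April 2021 is a Thursday, so the first Saturday is April 3 and the second is April 10.
1 November 2021 is a Monday, so the first Saturday is November 6 and the second is November 13.
At the standard offset (UTC−01:45), 00:00 UTC − 1h45m = 22:15 Zelis Administrative Region standard time (rolling into the previous day, 12 April 2021).
Daylight saving runs 10 April – 13 November; the standard-time date in Zelis Administrative Region, April 12, 2021, is inside that window, so Zelis Administrative Region is at UTC−00:45.
00:00 UTC − 0h45m = 23:15 local (rolling into the previous day, 12 April 2021).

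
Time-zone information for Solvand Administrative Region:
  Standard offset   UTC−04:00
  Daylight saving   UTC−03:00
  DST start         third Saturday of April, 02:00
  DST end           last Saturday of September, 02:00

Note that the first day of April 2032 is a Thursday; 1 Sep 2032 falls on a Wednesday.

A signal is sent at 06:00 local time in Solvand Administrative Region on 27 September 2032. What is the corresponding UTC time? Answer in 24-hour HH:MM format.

10:00

1 April 2032 is a Thursday, so the first Saturday is April 3 and the third is April 17.
1 September 2032 is a Wednesday, so Saturdays fall on 4, 11, 18, 25; the last is September 25.
27 September 2032 does not fall between 17 April and 25 September, so daylight saving is not in effect and Solvand Administrative Region is at UTC−04:00.
06:00 local + 4h = 10:00 UTC.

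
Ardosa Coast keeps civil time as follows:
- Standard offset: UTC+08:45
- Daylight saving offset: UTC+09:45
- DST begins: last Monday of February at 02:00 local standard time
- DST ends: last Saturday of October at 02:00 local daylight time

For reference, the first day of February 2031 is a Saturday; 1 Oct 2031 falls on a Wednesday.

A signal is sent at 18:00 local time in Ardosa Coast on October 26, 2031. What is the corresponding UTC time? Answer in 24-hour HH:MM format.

1 February 2031 is a Saturday, so Mondays fall on 3, 10, 17, 24; the last is February 24.
1 October 2031 is a Wednesday, so Saturdays fall on 4, 11, 18, 25; the last is October 25.
Daylight saving runs 24 February – 25 October; October 26, 2031 is outside that window, so Ardosa Coast is on standard time at UTC+08:45.
18:00 local − 8h45m = 09:15 UTC.

09:15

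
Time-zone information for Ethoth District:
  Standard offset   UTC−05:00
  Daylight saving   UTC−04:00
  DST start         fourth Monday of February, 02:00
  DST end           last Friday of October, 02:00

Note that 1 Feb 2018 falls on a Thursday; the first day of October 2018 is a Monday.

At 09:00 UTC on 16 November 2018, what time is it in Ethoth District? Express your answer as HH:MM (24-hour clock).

1 February 2018 is a Thursday, so the first Monday is February 5 and the fourth is February 26.
1 October 2018 is a Monday, so Fridays fall on 5, 12, 19, 26; the last is October 26.
At the standard offset (UTC−05:00), 09:00 UTC − 5h = 04:00 Ethoth District standard time.
Daylight saving runs 26 February – 26 October; the standard-time date in Ethoth District, 16 November 2018, is outside that window, so Ethoth District is on standard time at UTC−05:00.
09:00 UTC − 5h = 04:00 local.

04:00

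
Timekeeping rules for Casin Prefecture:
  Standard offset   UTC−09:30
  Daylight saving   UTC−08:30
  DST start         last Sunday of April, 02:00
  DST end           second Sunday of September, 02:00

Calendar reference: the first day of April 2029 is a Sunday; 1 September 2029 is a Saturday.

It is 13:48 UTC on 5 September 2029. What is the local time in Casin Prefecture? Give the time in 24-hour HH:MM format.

05:18

1 April 2029 is a Sunday, so Sundays fall on 1, 8, 15, 22, 29; the last is April 29.
1 September 2029 is a Saturday, so the first Sunday is September 2 and the second is September 9.
At the standard offset (UTC−09:30), 13:48 UTC − 9h30m = 04:18 Casin Prefecture standard time.
The standard-time date in Casin Prefecture, 5 September 2029, lies within the daylight-saving period (29 April – 9 September), so Casin Prefecture is on daylight time, UTC−08:30.
13:48 UTC − 8h30m = 05:18 local.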